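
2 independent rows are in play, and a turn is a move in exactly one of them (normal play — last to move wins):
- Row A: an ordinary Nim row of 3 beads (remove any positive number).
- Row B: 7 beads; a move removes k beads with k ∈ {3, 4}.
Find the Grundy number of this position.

3

Row A is a plain Nim row of size 3, so its Grundy value is 3.
Build the Grundy sequence for row B with g(k) = mex{g(k−s) : s ∈ {3, 4}, s ≤ k}:
g(0) = mex{} = 0
g(1) = mex{} = 0
g(2) = mex{} = 0
g(3) = mex{0} = 1
g(4) = mex{0} = 1
g(5) = mex{0} = 1
g(6) = mex{0,1} = 2
g(7) = mex{1} = 0
So g(7) = 0.
By the Sprague-Grundy theorem, the Grundy value of a sum of independent games is the XOR of the component values.
Combined value = 3 XOR 0 = 3.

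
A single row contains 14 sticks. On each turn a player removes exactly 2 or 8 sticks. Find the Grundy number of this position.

Grundy values for subtraction set {2, 8}:
g(0) = mex{} = 0
g(1) = mex{} = 0
g(2) = mex{0} = 1
g(3) = mex{0} = 1
g(4) = mex{1} = 0
g(5) = mex{1} = 0
g(6) = mex{0} = 1
g(7) = mex{0} = 1
g(8) = mex{0,1} = 2
g(9) = mex{0,1} = 2
g(10) = mex{1,2} = 0
g(11) = mex{1,2} = 0
g(12) = mex{0} = 1
g(13) = mex{0} = 1
g(14) = mex{1} = 0
So g(14) = 0.

0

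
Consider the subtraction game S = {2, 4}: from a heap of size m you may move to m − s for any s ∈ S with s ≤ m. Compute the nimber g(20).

1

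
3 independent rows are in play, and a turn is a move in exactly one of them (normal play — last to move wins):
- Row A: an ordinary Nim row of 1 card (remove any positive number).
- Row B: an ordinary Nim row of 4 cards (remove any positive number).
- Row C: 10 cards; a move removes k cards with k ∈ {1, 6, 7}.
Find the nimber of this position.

Row A is a plain Nim row of size 1, so its Grundy value is 1.
Row B is a plain Nim row of size 4, so its Grundy value is 4.
Build the Grundy sequence for row C with g(k) = mex{g(k−s) : s ∈ {1, 6, 7}, s ≤ k}:
k:     0  1  2  3  4  5  6  7  8  9 10
g(k):  0  1  0  1  0  1  2  3  2  3  2
So g(10) = 2.
The value of a disjunctive sum is the nim-sum of the parts.
Combined value = 1 XOR 4 XOR 2 = 7.

7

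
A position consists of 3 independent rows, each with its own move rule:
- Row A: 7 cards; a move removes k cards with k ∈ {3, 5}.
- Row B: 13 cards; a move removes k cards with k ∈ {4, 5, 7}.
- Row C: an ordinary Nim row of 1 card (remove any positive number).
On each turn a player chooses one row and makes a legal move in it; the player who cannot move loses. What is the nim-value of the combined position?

For row A, compute g(0), g(1), … with moves {3, 5}:
k:     0  1  2  3  4  5  6  7
g(k):  0  0  0  1  1  1  2  2
So g(7) = 2.
Grundy values for row B (subtraction set {4, 5, 7}):
g(0) = mex{} = 0
g(1) = mex{} = 0
g(2) = mex{} = 0
g(3) = mex{} = 0
g(4) = mex{0} = 1
g(5) = mex{0} = 1
g(6) = mex{0} = 1
g(7) = mex{0} = 1
g(8) = mex{0,1} = 2
g(9) = mex{0,1} = 2
g(10) = mex{0,1} = 2
g(11) = mex{1} = 0
g(12) = mex{1,2} = 0
g(13) = mex{1,2} = 0
So g(13) = 0.
Row C is a plain Nim row of size 1, so its Grundy value is 1.
The value of a disjunctive sum is the nim-sum of the parts.
Combined value = 2 ⊕ 0 ⊕ 1 = 3.

3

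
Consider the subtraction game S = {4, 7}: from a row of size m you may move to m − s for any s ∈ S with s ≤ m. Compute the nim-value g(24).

Grundy values for subtraction set {4, 7}:
k:     0  1  2  3  4  5  6  7  8  9 10 11 12 13 14 15 16 17 18 19 20 21 22 23 24
g(k):  0  0  0  0  1  1  1  1  2  2  2  0  0  0  0  1  1  1  1  2  2  2  0  0  0
So g(24) = 0.

0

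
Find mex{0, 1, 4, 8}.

The values 0, 1 are all present; 2 is the first non-negative integer missing from the set.

2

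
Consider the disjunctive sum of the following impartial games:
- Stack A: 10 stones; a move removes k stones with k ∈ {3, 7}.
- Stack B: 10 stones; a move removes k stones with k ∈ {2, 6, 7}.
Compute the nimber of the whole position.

3

Build the Grundy sequence for stack A with g(k) = mex{g(k−s) : s ∈ {3, 7}, s ≤ k}:
g(0) = mex{} = 0
g(1) = mex{} = 0
g(2) = mex{} = 0
g(3) = mex{0} = 1
g(4) = mex{0} = 1
g(5) = mex{0} = 1
g(6) = mex{1} = 0
g(7) = mex{0,1} = 2
g(8) = mex{0,1} = 2
g(9) = mex{0} = 1
g(10) = mex{1,2} = 0
So g(10) = 0.
Build the Grundy sequence for stack B with g(k) = mex{g(k−s) : s ∈ {2, 6, 7}, s ≤ k}:
g(0) = mex{} = 0
g(1) = mex{} = 0
g(2) = mex{0} = 1
g(3) = mex{0} = 1
g(4) = mex{1} = 0
g(5) = mex{1} = 0
g(6) = mex{0} = 1
g(7) = mex{0} = 1
g(8) = mex{0,1} = 2
g(9) = mex{1} = 0
g(10) = mex{0,1,2} = 3
So g(10) = 3.
By the Sprague-Grundy theorem, the Grundy value of a sum of independent games is the XOR of the component values.
Combined value = 0 ⊕ 3 = 3.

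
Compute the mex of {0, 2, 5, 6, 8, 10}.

1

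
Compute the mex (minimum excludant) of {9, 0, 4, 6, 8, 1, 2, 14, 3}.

The values 0, 1, 2, 3, 4 are all present; 5 is the first non-negative integer missing from the set.

5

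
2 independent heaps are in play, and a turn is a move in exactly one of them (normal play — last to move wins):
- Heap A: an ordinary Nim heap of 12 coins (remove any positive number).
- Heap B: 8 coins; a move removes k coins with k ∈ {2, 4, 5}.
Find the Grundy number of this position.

12

Heap A is a plain Nim heap of size 12, so its Grundy value is 12.
Build the Grundy sequence for heap B with g(k) = mex{g(k−s) : s ∈ {2, 4, 5}, s ≤ k}:
k:     0  1  2  3  4  5  6  7  8
g(k):  0  0  1  1  2  2  3  0  0
So g(8) = 0.
By the Sprague-Grundy theorem, the Grundy value of a sum of independent games is the XOR of the component values.
Combined value = 12 ⊕ 0 = 12.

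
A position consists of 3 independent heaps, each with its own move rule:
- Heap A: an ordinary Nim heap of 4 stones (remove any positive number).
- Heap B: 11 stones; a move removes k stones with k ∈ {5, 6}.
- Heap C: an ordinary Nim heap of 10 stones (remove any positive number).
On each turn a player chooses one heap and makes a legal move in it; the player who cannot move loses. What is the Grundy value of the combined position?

Heap A is a plain Nim heap of size 4, so its Grundy value is 4.
For heap B, compute g(0), g(1), … with moves {5, 6}:
k:     0  1  2  3  4  5  6  7  8  9 10 11
g(k):  0  0  0  0  0  1  1  1  1  1  2  0
So g(11) = 0.
Heap C is a plain Nim heap of size 10, so its Grundy value is 10.
By the Sprague-Grundy theorem, the Grundy value of a sum of independent games is the XOR of the component values.
Combined value = 4 XOR 0 XOR 10 = 14.

14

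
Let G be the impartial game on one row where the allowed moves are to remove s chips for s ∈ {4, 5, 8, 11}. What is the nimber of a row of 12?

Build the Grundy sequence with g(k) = mex{g(k−s) : s ∈ {4, 5, 8, 11}, s ≤ k}:
g(0) = mex{} = 0
g(1) = mex{} = 0
g(2) = mex{} = 0
g(3) = mex{} = 0
g(4) = mex{0} = 1
g(5) = mex{0} = 1
g(6) = mex{0} = 1
g(7) = mex{0} = 1
g(8) = mex{0,1} = 2
g(9) = mex{0,1} = 2
g(10) = mex{0,1} = 2
g(11) = mex{0,1} = 2
g(12) = mex{0,1,2} = 3
So g(12) = 3.

3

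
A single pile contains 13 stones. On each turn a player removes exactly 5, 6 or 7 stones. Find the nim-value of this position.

0

Grundy values for subtraction set {5, 6, 7}:
k:     0  1  2  3  4  5  6  7  8  9 10 11 12 13
g(k):  0  0  0  0  0  1  1  1  1  1  2  2  0  0
So g(13) = 0.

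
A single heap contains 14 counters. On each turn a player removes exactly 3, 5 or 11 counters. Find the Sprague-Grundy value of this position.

Build the Grundy sequence with g(k) = mex{g(k−s) : s ∈ {3, 5, 11}, s ≤ k}:
k:     0  1  2  3  4  5  6  7  8  9 10 11 12 13 14
g(k):  0  0  0  1  1  1  2  2  0  0  0  1  1  1  2
So g(14) = 2.

2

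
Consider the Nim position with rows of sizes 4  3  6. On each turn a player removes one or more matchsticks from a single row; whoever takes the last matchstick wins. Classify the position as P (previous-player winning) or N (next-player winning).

N-position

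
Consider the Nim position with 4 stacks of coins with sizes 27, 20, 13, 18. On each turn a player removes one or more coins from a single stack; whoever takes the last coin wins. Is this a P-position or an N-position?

In binary:
  11011  (27)
  10100  (20)
  01101  (13)
  10010  (18)
  -----
  10000  (16)
The nim-sum is 16 ≠ 0, so this is an N-position: the player to move can win.

N-position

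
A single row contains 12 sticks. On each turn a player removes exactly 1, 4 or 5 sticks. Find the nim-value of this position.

2

Compute g(0), g(1), … for moves {1, 4, 5}:
g(0) = mex{} = 0
g(1) = mex{0} = 1
g(2) = mex{1} = 0
g(3) = mex{0} = 1
g(4) = mex{0,1} = 2
g(5) = mex{0,1,2} = 3
g(6) = mex{0,1,3} = 2
g(7) = mex{0,1,2} = 3
g(8) = mex{1,2,3} = 0
g(9) = mex{0,2,3} = 1
g(10) = mex{1,2,3} = 0
g(11) = mex{0,2,3} = 1
g(12) = mex{0,1,3} = 2
So g(12) = 2.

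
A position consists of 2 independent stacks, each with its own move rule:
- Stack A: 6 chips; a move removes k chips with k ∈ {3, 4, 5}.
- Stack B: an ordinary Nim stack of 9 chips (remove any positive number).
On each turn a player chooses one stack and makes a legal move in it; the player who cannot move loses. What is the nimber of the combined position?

11

For stack A, compute g(0), g(1), … with moves {3, 4, 5}:
g(0) = mex{} = 0
g(1) = mex{} = 0
g(2) = mex{} = 0
g(3) = mex{0} = 1
g(4) = mex{0} = 1
g(5) = mex{0} = 1
g(6) = mex{0,1} = 2
So g(6) = 2.
Stack B is a plain Nim stack of size 9, so its Grundy value is 9.
By the Sprague-Grundy theorem, the Grundy value of a sum of independent games is the XOR of the component values.
Combined value = 2 XOR 9 = 11.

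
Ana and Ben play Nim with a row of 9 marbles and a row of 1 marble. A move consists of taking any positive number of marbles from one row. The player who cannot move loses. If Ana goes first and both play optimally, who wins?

Compute the nim-sum pairwise:
9 ^ 1 = 8
The nim-sum is 8 ≠ 0, so this is an N-position: the player to move can win; Ana has a winning move.

Ana wins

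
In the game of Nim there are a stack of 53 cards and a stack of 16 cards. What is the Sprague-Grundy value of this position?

37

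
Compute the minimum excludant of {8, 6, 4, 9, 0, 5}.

1

0 is in the set but 1 is not, so the mex is 1.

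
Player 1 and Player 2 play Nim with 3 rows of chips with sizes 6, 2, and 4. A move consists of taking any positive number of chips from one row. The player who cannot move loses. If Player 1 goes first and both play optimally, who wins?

In binary:
  110  (6)
  010  (2)
  100  (4)
  ---
  000  (0)
The nim-sum is 0, so this is a P-position: the player to move is in a losing position under optimal play; Player 1 is about to move from it and so loses — Player 2 wins.

Player 2 wins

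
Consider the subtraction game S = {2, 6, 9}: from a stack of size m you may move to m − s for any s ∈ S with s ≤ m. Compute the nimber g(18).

1

Build the Grundy sequence with g(k) = mex{g(k−s) : s ∈ {2, 6, 9}, s ≤ k}:
k:     0  1  2  3  4  5  6  7  8  9 10 11 12 13 14 15 16 17 18
g(k):  0  0  1  1  0  0  1  1  0  2  1  3  0  2  1  0  0  1  1
So g(18) = 1.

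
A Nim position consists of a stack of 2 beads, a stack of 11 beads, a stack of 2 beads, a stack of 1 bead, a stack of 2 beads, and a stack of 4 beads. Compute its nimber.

Compute the nim-sum pairwise:
2 XOR 11 = 9
9 XOR 2 = 11
11 XOR 1 = 10
10 XOR 2 = 8
8 XOR 4 = 12

12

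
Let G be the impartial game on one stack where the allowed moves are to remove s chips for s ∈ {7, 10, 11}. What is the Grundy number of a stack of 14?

2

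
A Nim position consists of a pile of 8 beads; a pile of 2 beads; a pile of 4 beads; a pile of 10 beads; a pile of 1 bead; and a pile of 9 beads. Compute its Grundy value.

Nim-sum: 8 ⊕ 2 ⊕ 4 ⊕ 10 ⊕ 1 ⊕ 9 = 12.

12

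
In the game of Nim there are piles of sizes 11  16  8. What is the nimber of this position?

19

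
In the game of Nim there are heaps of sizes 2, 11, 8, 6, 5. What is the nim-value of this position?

2

Compute the nim-sum pairwise:
2 ^ 11 = 9
9 ^ 8 = 1
1 ^ 6 = 7
7 ^ 5 = 2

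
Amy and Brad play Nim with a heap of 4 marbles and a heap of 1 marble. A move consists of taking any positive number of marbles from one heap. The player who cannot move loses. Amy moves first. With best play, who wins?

Amy wins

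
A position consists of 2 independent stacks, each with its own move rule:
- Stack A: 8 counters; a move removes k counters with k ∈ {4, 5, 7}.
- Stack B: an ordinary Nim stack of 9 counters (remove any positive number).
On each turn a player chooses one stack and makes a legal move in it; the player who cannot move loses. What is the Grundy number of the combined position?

11

Grundy values for stack A (subtraction set {4, 5, 7}):
k:     0  1  2  3  4  5  6  7  8
g(k):  0  0  0  0  1  1  1  1  2
So g(8) = 2.
Stack B is a plain Nim stack of size 9, so its Grundy value is 9.
By the Sprague-Grundy theorem, the Grundy value of a sum of independent games is the XOR of the component values.
Combined value = 2 ⊕ 9 = 11.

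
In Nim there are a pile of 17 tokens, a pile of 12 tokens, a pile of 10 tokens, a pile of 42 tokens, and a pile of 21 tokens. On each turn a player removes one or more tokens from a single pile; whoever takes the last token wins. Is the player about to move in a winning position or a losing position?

Winning position

Bitwise XOR of the heap sizes:
  010001  (17)
  001100  (12)
  001010  (10)
  101010  (42)
  010101  (21)
  ------
  101000  (40)
The nim-sum is 40 ≠ 0, so this is an N-position: the player to move can win.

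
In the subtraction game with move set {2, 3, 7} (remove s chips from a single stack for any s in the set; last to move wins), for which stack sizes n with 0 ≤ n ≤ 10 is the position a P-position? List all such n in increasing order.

0, 1, 5, 6, 10

Grundy values for subtraction set {2, 3, 7}:
g(0) = mex{} = 0
g(1) = mex{} = 0
g(2) = mex{0} = 1
g(3) = mex{0} = 1
g(4) = mex{0,1} = 2
g(5) = mex{1} = 0
g(6) = mex{1,2} = 0
g(7) = mex{0,2} = 1
g(8) = mex{0} = 1
g(9) = mex{0,1} = 2
g(10) = mex{1} = 0
The P-positions (g = 0) in 0..10 are 0, 1, 5, 6, 10.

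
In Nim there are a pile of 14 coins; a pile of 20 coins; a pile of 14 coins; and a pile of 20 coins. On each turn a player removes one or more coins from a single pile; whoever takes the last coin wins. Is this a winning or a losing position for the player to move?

Losing position

Nim-sum: 14 XOR 20 XOR 14 XOR 20 = 0.
The nim-sum is 0, so this is a P-position: the player to move is in a losing position under optimal play.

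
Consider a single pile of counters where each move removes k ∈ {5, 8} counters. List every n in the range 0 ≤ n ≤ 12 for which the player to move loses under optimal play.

0, 1, 2, 3, 4

Build the Grundy sequence with g(k) = mex{g(k−s) : s ∈ {5, 8}, s ≤ k}:
g(0) = mex{} = 0
g(1) = mex{} = 0
g(2) = mex{} = 0
g(3) = mex{} = 0
g(4) = mex{} = 0
g(5) = mex{0} = 1
g(6) = mex{0} = 1
g(7) = mex{0} = 1
g(8) = mex{0} = 1
g(9) = mex{0} = 1
g(10) = mex{0,1} = 2
g(11) = mex{0,1} = 2
g(12) = mex{0,1} = 2
The P-positions (g = 0) in 0..12 are 0, 1, 2, 3, 4.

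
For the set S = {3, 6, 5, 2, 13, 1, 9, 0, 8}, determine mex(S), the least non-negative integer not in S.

The values 0, 1, 2, 3 are all present; 4 is the first non-negative integer missing from the set.

4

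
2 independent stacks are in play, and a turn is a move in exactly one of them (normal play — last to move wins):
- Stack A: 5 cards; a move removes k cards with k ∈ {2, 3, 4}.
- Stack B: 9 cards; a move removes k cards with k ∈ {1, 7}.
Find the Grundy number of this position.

3

Build the Grundy sequence for stack A with g(k) = mex{g(k−s) : s ∈ {2, 3, 4}, s ≤ k}:
g(0) = mex{} = 0
g(1) = mex{} = 0
g(2) = mex{0} = 1
g(3) = mex{0} = 1
g(4) = mex{0,1} = 2
g(5) = mex{0,1} = 2
So g(5) = 2.
Build the Grundy sequence for stack B with g(k) = mex{g(k−s) : s ∈ {1, 7}, s ≤ k}:
g(0) = mex{} = 0
g(1) = mex{0} = 1
g(2) = mex{1} = 0
g(3) = mex{0} = 1
g(4) = mex{1} = 0
g(5) = mex{0} = 1
g(6) = mex{1} = 0
g(7) = mex{0} = 1
g(8) = mex{1} = 0
g(9) = mex{0} = 1
So g(9) = 1.
The value of a disjunctive sum is the nim-sum of the parts.
Combined value = 2 ⊕ 1 = 3.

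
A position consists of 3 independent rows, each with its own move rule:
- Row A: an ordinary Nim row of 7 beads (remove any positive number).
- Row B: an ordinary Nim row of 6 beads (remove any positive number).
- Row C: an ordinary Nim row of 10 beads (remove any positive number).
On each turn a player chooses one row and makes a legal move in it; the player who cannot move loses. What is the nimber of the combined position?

Row A is a plain Nim row of size 7, so its Grundy value is 7.
Row B is a plain Nim row of size 6, so its Grundy value is 6.
Row C is a plain Nim row of size 10, so its Grundy value is 10.
By the Sprague-Grundy theorem, the Grundy value of a sum of independent games is the XOR of the component values.
Combined value = 7 ⊕ 6 ⊕ 10 = 11.

11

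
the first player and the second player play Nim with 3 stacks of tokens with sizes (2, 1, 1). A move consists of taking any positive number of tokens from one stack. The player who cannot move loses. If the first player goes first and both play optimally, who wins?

Nim-sum: 2 ⊕ 1 ⊕ 1 = 2.
The nim-sum is 2 ≠ 0, so this is an N-position: the player to move can win; the first player has a winning move.

the first player wins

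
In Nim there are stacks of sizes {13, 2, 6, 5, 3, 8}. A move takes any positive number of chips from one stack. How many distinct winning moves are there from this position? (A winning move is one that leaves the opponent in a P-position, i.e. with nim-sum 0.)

3

Bitwise XOR of the heap sizes:
  1101  (13)
  0010  (2)
  0110  (6)
  0101  (5)
  0011  (3)
  1000  (8)
  ----
  0111  (7)
The overall nim-sum is X = 7. A stack of size p has a winning move iff p XOR X < p (reduce it to p XOR X).
  13: 13 XOR 7 = 10 < 13 — winning move (to 10).
  2: 2 XOR 7 = 5 ≥ 2 — no move.
  6: 6 XOR 7 = 1 < 6 — winning move (to 1).
  5: 5 XOR 7 = 2 < 5 — winning move (to 2).
  3: 3 XOR 7 = 4 ≥ 3 — no move.
  8: 8 XOR 7 = 15 ≥ 8 — no move.
That gives 3 winning moves.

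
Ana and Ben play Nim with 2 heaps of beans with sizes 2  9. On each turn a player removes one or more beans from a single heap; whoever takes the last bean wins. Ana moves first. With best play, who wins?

Ana wins

In binary:
  0010  (2)
  1001  (9)
  ----
  1011  (11)
The nim-sum is 11 ≠ 0, so this is an N-position: the player to move can win; Ana has a winning move.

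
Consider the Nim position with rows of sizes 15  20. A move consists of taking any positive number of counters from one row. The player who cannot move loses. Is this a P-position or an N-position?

N-position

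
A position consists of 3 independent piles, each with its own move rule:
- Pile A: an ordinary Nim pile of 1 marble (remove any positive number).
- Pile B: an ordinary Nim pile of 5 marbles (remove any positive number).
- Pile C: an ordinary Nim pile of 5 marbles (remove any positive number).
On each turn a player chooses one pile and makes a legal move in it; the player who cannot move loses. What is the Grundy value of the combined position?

1

Pile A is a plain Nim pile of size 1, so its Grundy value is 1.
Pile B is a plain Nim pile of size 5, so its Grundy value is 5.
Pile C is a plain Nim pile of size 5, so its Grundy value is 5.
The value of a disjunctive sum is the nim-sum of the parts.
Combined value = 1 ⊕ 5 ⊕ 5 = 1.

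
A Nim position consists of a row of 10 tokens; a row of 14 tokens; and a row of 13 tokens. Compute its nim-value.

9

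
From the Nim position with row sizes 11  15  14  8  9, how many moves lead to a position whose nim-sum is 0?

5

Nim-sum: 11 ⊕ 15 ⊕ 14 ⊕ 8 ⊕ 9 = 11.
The overall nim-sum is X = 11. A row of size p has a winning move iff p XOR X < p (reduce it to p XOR X).
  11: 11 XOR 11 = 0 < 11 — winning move (to 0).
  15: 15 XOR 11 = 4 < 15 — winning move (to 4).
  14: 14 XOR 11 = 5 < 14 — winning move (to 5).
  8: 8 XOR 11 = 3 < 8 — winning move (to 3).
  9: 9 XOR 11 = 2 < 9 — winning move (to 2).
That gives 5 winning moves.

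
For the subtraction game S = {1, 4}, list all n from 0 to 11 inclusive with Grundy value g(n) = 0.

0, 2, 5, 7, 10

Compute g(0), g(1), … for moves {1, 4}:
g(0) = mex{} = 0
g(1) = mex{0} = 1
g(2) = mex{1} = 0
g(3) = mex{0} = 1
g(4) = mex{0,1} = 2
g(5) = mex{1,2} = 0
g(6) = mex{0} = 1
g(7) = mex{1} = 0
g(8) = mex{0,2} = 1
g(9) = mex{0,1} = 2
g(10) = mex{1,2} = 0
g(11) = mex{0} = 1
The P-positions (g = 0) in 0..11 are 0, 2, 5, 7, 10.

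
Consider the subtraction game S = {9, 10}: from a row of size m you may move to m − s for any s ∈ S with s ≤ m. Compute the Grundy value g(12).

1

Grundy values for subtraction set {9, 10}:
g(0) = mex{} = 0
g(1) = mex{} = 0
g(2) = mex{} = 0
g(3) = mex{} = 0
g(4) = mex{} = 0
g(5) = mex{} = 0
g(6) = mex{} = 0
g(7) = mex{} = 0
g(8) = mex{} = 0
g(9) = mex{0} = 1
g(10) = mex{0} = 1
g(11) = mex{0} = 1
g(12) = mex{0} = 1
So g(12) = 1.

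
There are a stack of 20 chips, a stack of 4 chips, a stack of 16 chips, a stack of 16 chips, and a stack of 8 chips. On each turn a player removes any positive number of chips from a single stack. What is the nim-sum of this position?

In binary:
  10100  (20)
  00100  (4)
  10000  (16)
  10000  (16)
  01000  (8)
  -----
  11000  (24)

24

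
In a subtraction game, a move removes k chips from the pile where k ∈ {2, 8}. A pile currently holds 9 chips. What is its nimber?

Compute g(0), g(1), … for moves {2, 8}:
k:     0  1  2  3  4  5  6  7  8  9
g(k):  0  0  1  1  0  0  1  1  2  2
So g(9) = 2.

2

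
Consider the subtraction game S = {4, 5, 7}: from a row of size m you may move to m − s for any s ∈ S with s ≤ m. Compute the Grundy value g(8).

2

Grundy values for subtraction set {4, 5, 7}:
g(0) = mex{} = 0
g(1) = mex{} = 0
g(2) = mex{} = 0
g(3) = mex{} = 0
g(4) = mex{0} = 1
g(5) = mex{0} = 1
g(6) = mex{0} = 1
g(7) = mex{0} = 1
g(8) = mex{0,1} = 2
So g(8) = 2.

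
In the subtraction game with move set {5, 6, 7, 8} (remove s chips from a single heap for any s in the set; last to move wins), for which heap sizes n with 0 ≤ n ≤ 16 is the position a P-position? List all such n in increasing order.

0, 1, 2, 3, 4, 13, 14, 15, 16

Grundy values for subtraction set {5, 6, 7, 8}:
k:     0  1  2  3  4  5  6  7  8  9 10 11 12 13 14 15 16
g(k):  0  0  0  0  0  1  1  1  1  1  2  2  2  0  0  0  0
The P-positions (g = 0) in 0..16 are 0, 1, 2, 3, 4, 13, 14, 15, 16.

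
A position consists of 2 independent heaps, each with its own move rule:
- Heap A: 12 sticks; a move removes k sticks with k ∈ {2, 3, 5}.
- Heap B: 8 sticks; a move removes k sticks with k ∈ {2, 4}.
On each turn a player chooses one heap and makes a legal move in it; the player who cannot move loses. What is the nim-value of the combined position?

3

Build the Grundy sequence for heap A with g(k) = mex{g(k−s) : s ∈ {2, 3, 5}, s ≤ k}:
k:     0  1  2  3  4  5  6  7  8  9 10 11 12
g(k):  0  0  1  1  2  2  3  0  0  1  1  2  2
So g(12) = 2.
For heap B, compute g(0), g(1), … with moves {2, 4}:
g(0) = mex{} = 0
g(1) = mex{} = 0
g(2) = mex{0} = 1
g(3) = mex{0} = 1
g(4) = mex{0,1} = 2
g(5) = mex{0,1} = 2
g(6) = mex{1,2} = 0
g(7) = mex{1,2} = 0
g(8) = mex{0,2} = 1
So g(8) = 1.
The value of a disjunctive sum is the nim-sum of the parts.
Combined value = 2 XOR 1 = 3.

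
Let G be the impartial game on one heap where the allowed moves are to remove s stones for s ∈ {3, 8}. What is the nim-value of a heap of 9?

1

Compute g(0), g(1), … for moves {3, 8}:
k:     0  1  2  3  4  5  6  7  8  9
g(k):  0  0  0  1  1  1  0  0  2  1
So g(9) = 1.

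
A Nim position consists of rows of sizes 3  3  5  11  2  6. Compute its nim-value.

Nim-sum: 3 XOR 3 XOR 5 XOR 11 XOR 2 XOR 6 = 10.

10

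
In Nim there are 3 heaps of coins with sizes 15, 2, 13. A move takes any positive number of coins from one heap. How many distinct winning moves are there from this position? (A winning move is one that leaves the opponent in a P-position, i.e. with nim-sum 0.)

Write each in binary and XOR column by column:
  1111  (15)
  0010  (2)
  1101  (13)
  ----
  0000  (0)
The nim-sum is already 0, so every move leaves a nonzero nim-sum — there are no winning moves.

0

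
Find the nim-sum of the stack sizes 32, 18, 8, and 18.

40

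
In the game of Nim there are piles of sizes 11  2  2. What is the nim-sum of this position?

11

Bitwise XOR of the heap sizes:
  1011  (11)
  0010  (2)
  0010  (2)
  ----
  1011  (11)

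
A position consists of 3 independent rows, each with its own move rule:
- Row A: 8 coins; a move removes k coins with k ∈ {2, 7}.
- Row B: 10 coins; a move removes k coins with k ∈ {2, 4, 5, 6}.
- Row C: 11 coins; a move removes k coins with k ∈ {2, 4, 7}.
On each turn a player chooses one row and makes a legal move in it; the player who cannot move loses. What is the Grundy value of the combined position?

2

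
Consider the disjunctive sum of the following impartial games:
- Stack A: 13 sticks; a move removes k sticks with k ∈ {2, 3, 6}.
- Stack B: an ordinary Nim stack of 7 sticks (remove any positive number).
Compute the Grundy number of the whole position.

Grundy values for stack A (subtraction set {2, 3, 6}):
k:     0  1  2  3  4  5  6  7  8  9 10 11 12 13
g(k):  0  0  1  1  2  0  3  1  2  0  0  1  1  2
So g(13) = 2.
Stack B is a plain Nim stack of size 7, so its Grundy value is 7.
The value of a disjunctive sum is the nim-sum of the parts.
Combined value = 2 XOR 7 = 5.

5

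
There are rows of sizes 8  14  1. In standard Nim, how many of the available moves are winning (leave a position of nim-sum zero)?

Compute the nim-sum pairwise:
8 XOR 14 = 6
6 XOR 1 = 7
The overall nim-sum is X = 7. A row of size p has a winning move iff p XOR X < p (reduce it to p XOR X).
  8: 8 XOR 7 = 15 ≥ 8 — no move.
  14: 14 XOR 7 = 9 < 14 — winning move (to 9).
  1: 1 XOR 7 = 6 ≥ 1 — no move.
That gives 1 winning move.

1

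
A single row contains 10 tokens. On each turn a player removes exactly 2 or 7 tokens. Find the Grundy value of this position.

0

Build the Grundy sequence with g(k) = mex{g(k−s) : s ∈ {2, 7}, s ≤ k}:
g(0) = mex{} = 0
g(1) = mex{} = 0
g(2) = mex{0} = 1
g(3) = mex{0} = 1
g(4) = mex{1} = 0
g(5) = mex{1} = 0
g(6) = mex{0} = 1
g(7) = mex{0} = 1
g(8) = mex{0,1} = 2
g(9) = mex{1} = 0
g(10) = mex{1,2} = 0
So g(10) = 0.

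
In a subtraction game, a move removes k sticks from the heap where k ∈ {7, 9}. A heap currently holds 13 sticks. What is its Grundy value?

Grundy values for subtraction set {7, 9}:
k:     0  1  2  3  4  5  6  7  8  9 10 11 12 13
g(k):  0  0  0  0  0  0  0  1  1  1  1  1  1  1
So g(13) = 1.

1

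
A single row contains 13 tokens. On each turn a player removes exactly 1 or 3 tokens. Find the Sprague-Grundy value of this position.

Compute g(0), g(1), … for moves {1, 3}:
g(0) = mex{} = 0
g(1) = mex{0} = 1
g(2) = mex{1} = 0
g(3) = mex{0} = 1
g(4) = mex{1} = 0
g(5) = mex{0} = 1
g(6) = mex{1} = 0
g(7) = mex{0} = 1
g(8) = mex{1} = 0
g(9) = mex{0} = 1
g(10) = mex{1} = 0
g(11) = mex{0} = 1
g(12) = mex{1} = 0
g(13) = mex{0} = 1
So g(13) = 1.

1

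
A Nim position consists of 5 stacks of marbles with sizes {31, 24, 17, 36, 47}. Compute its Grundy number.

29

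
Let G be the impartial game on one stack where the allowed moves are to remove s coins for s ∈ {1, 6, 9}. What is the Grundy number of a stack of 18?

1

Compute g(0), g(1), … for moves {1, 6, 9}:
k:     0  1  2  3  4  5  6  7  8  9 10 11 12 13 14 15 16 17 18
g(k):  0  1  0  1  0  1  2  0  1  2  3  2  0  1  0  1  2  0  1
So g(18) = 1.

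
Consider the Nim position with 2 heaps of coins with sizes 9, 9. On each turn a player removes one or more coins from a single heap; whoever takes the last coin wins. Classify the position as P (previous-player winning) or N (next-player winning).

P-position

Compute the nim-sum pairwise:
9 ⊕ 9 = 0
The nim-sum is 0, so this is a P-position: the player to move is in a losing position under optimal play.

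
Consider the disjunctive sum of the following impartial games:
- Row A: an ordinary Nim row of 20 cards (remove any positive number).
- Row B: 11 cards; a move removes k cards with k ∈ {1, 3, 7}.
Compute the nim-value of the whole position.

Row A is a plain Nim row of size 20, so its Grundy value is 20.
For row B, compute g(0), g(1), … with moves {1, 3, 7}:
g(0) = mex{} = 0
g(1) = mex{0} = 1
g(2) = mex{1} = 0
g(3) = mex{0} = 1
g(4) = mex{1} = 0
g(5) = mex{0} = 1
g(6) = mex{1} = 0
g(7) = mex{0} = 1
g(8) = mex{1} = 0
g(9) = mex{0} = 1
g(10) = mex{1} = 0
g(11) = mex{0} = 1
So g(11) = 1.
By the Sprague-Grundy theorem, the Grundy value of a sum of independent games is the XOR of the component values.
Combined value = 20 XOR 1 = 21.

21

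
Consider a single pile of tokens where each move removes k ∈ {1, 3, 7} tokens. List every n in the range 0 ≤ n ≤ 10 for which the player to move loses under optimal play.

0, 2, 4, 6, 8, 10

Build the Grundy sequence with g(k) = mex{g(k−s) : s ∈ {1, 3, 7}, s ≤ k}:
g(0) = mex{} = 0
g(1) = mex{0} = 1
g(2) = mex{1} = 0
g(3) = mex{0} = 1
g(4) = mex{1} = 0
g(5) = mex{0} = 1
g(6) = mex{1} = 0
g(7) = mex{0} = 1
g(8) = mex{1} = 0
g(9) = mex{0} = 1
g(10) = mex{1} = 0
The P-positions (g = 0) in 0..10 are 0, 2, 4, 6, 8, 10.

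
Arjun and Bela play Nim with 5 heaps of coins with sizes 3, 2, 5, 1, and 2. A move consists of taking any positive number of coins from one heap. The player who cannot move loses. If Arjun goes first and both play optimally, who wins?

Arjun wins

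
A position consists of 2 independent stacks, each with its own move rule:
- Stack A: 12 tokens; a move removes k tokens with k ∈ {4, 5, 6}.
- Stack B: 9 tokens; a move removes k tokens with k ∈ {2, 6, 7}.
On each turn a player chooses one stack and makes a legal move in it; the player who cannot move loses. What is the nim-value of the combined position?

0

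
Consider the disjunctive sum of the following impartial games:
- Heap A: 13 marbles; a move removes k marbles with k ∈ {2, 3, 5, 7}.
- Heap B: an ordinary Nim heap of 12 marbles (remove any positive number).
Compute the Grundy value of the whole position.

Grundy values for heap A (subtraction set {2, 3, 5, 7}):
k:     0  1  2  3  4  5  6  7  8  9 10 11 12 13
g(k):  0  0  1  1  2  2  3  3  4  0  0  1  1  2
So g(13) = 2.
Heap B is a plain Nim heap of size 12, so its Grundy value is 12.
The value of a disjunctive sum is the nim-sum of the parts.
Combined value = 2 ⊕ 12 = 14.

14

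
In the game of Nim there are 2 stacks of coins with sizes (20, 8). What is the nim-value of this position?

28

Bitwise XOR of the heap sizes:
  10100  (20)
  01000  (8)
  -----
  11100  (28)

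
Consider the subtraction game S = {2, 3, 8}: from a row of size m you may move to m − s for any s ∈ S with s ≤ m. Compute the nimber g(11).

0

Build the Grundy sequence with g(k) = mex{g(k−s) : s ∈ {2, 3, 8}, s ≤ k}:
g(0) = mex{} = 0
g(1) = mex{} = 0
g(2) = mex{0} = 1
g(3) = mex{0} = 1
g(4) = mex{0,1} = 2
g(5) = mex{1} = 0
g(6) = mex{1,2} = 0
g(7) = mex{0,2} = 1
g(8) = mex{0} = 1
g(9) = mex{0,1} = 2
g(10) = mex{1} = 0
g(11) = mex{1,2} = 0
So g(11) = 0.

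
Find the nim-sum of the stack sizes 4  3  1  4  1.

3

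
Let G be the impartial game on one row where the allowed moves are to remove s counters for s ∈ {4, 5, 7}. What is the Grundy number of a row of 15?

1

Compute g(0), g(1), … for moves {4, 5, 7}:
k:     0  1  2  3  4  5  6  7  8  9 10 11 12 13 14 15
g(k):  0  0  0  0  1  1  1  1  2  2  2  0  0  0  0  1
So g(15) = 1.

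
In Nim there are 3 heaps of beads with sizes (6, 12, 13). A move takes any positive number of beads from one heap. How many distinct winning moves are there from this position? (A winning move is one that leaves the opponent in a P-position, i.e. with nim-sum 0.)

Nim-sum: 6 ^ 12 ^ 13 = 7.
The overall nim-sum is X = 7. A heap of size p has a winning move iff p XOR X < p (reduce it to p XOR X).
  6: 6 XOR 7 = 1 < 6 — winning move (to 1).
  12: 12 XOR 7 = 11 < 12 — winning move (to 11).
  13: 13 XOR 7 = 10 < 13 — winning move (to 10).
That gives 3 winning moves.

3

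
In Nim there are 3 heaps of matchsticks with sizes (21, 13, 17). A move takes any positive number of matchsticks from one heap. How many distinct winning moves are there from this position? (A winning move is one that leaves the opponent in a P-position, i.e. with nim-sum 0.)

Nim-sum: 21 ^ 13 ^ 17 = 9.
The overall nim-sum is X = 9. A heap of size p has a winning move iff p XOR X < p (reduce it to p XOR X).
  21: 21 XOR 9 = 28 ≥ 21 — no move.
  13: 13 XOR 9 = 4 < 13 — winning move (to 4).
  17: 17 XOR 9 = 24 ≥ 17 — no move.
That gives 1 winning move.

1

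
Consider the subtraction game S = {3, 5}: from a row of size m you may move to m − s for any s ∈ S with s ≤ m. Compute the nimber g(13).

Grundy values for subtraction set {3, 5}:
k:     0  1  2  3  4  5  6  7  8  9 10 11 12 13
g(k):  0  0  0  1  1  1  2  2  0  0  0  1  1  1
So g(13) = 1.

1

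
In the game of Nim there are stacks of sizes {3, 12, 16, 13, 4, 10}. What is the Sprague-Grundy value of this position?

Compute the nim-sum pairwise:
3 XOR 12 = 15
15 XOR 16 = 31
31 XOR 13 = 18
18 XOR 4 = 22
22 XOR 10 = 28

28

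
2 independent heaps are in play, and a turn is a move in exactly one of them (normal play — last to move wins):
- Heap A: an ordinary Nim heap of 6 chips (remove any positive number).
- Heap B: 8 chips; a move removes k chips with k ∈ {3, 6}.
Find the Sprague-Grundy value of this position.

Heap A is a plain Nim heap of size 6, so its Grundy value is 6.
Build the Grundy sequence for heap B with g(k) = mex{g(k−s) : s ∈ {3, 6}, s ≤ k}:
k:     0  1  2  3  4  5  6  7  8
g(k):  0  0  0  1  1  1  2  2  2
So g(8) = 2.
By the Sprague-Grundy theorem, the Grundy value of a sum of independent games is the XOR of the component values.
Combined value = 6 XOR 2 = 4.

4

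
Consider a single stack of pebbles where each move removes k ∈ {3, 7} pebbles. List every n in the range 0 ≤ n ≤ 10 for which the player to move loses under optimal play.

0, 1, 2, 6, 10

Build the Grundy sequence with g(k) = mex{g(k−s) : s ∈ {3, 7}, s ≤ k}:
g(0) = mex{} = 0
g(1) = mex{} = 0
g(2) = mex{} = 0
g(3) = mex{0} = 1
g(4) = mex{0} = 1
g(5) = mex{0} = 1
g(6) = mex{1} = 0
g(7) = mex{0,1} = 2
g(8) = mex{0,1} = 2
g(9) = mex{0} = 1
g(10) = mex{1,2} = 0
The P-positions (g = 0) in 0..10 are 0, 1, 2, 6, 10.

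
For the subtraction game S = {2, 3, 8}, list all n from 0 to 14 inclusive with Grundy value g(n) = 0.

Grundy values for subtraction set {2, 3, 8}:
g(0) = mex{} = 0
g(1) = mex{} = 0
g(2) = mex{0} = 1
g(3) = mex{0} = 1
g(4) = mex{0,1} = 2
g(5) = mex{1} = 0
g(6) = mex{1,2} = 0
g(7) = mex{0,2} = 1
g(8) = mex{0} = 1
g(9) = mex{0,1} = 2
g(10) = mex{1} = 0
g(11) = mex{1,2} = 0
g(12) = mex{0,2} = 1
g(13) = mex{0} = 1
g(14) = mex{0,1} = 2
The P-positions (g = 0) in 0..14 are 0, 1, 5, 6, 10, 11.

0, 1, 5, 6, 10, 11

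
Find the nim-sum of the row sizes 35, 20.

55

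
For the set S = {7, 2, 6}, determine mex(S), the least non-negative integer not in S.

0 is not in the set, so the mex is 0.

0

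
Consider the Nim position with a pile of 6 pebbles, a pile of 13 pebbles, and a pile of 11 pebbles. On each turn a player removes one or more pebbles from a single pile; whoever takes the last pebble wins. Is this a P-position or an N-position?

Compute the nim-sum pairwise:
6 ^ 13 = 11
11 ^ 11 = 0
The nim-sum is 0, so this is a P-position: the player to move is in a losing position under optimal play.

P-position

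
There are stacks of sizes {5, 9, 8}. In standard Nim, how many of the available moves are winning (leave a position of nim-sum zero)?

Compute the nim-sum pairwise:
5 XOR 9 = 12
12 XOR 8 = 4
The overall nim-sum is X = 4. A stack of size p has a winning move iff p XOR X < p (reduce it to p XOR X).
  5: 5 XOR 4 = 1 < 5 — winning move (to 1).
  9: 9 XOR 4 = 13 ≥ 9 — no move.
  8: 8 XOR 4 = 12 ≥ 8 — no move.
That gives 1 winning move.

1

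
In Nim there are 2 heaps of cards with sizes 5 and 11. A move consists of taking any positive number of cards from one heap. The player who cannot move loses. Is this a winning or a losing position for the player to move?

Winning position

In binary:
  0101  (5)
  1011  (11)
  ----
  1110  (14)
The nim-sum is 14 ≠ 0, so this is an N-position: the player to move can win.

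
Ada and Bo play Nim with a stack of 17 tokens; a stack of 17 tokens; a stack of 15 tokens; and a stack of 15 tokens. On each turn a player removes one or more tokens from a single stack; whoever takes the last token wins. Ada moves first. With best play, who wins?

Bo wins

Bitwise XOR of the heap sizes:
  10001  (17)
  10001  (17)
  01111  (15)
  01111  (15)
  -----
  00000  (0)
The nim-sum is 0, so this is a P-position: the player to move is in a losing position under optimal play; Ada is about to move from it and so loses — Bo wins.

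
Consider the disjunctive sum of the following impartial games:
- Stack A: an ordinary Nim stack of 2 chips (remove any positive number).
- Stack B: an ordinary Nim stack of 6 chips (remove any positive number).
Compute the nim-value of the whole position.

Stack A is a plain Nim stack of size 2, so its Grundy value is 2.
Stack B is a plain Nim stack of size 6, so its Grundy value is 6.
By the Sprague-Grundy theorem, the Grundy value of a sum of independent games is the XOR of the component values.
Combined value = 2 XOR 6 = 4.

4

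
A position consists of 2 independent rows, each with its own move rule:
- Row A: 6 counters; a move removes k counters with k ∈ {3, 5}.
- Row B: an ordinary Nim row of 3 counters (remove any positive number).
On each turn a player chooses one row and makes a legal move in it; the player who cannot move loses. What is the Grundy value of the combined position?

1

Build the Grundy sequence for row A with g(k) = mex{g(k−s) : s ∈ {3, 5}, s ≤ k}:
k:     0  1  2  3  4  5  6
g(k):  0  0  0  1  1  1  2
So g(6) = 2.
Row B is a plain Nim row of size 3, so its Grundy value is 3.
By the Sprague-Grundy theorem, the Grundy value of a sum of independent games is the XOR of the component values.
Combined value = 2 ⊕ 3 = 1.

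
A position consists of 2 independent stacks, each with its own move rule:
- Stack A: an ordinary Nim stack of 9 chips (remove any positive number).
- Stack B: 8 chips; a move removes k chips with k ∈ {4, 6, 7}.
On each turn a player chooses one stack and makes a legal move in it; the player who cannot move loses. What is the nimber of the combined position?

Stack A is a plain Nim stack of size 9, so its Grundy value is 9.
Build the Grundy sequence for stack B with g(k) = mex{g(k−s) : s ∈ {4, 6, 7}, s ≤ k}:
g(0) = mex{} = 0
g(1) = mex{} = 0
g(2) = mex{} = 0
g(3) = mex{} = 0
g(4) = mex{0} = 1
g(5) = mex{0} = 1
g(6) = mex{0} = 1
g(7) = mex{0} = 1
g(8) = mex{0,1} = 2
So g(8) = 2.
By the Sprague-Grundy theorem, the Grundy value of a sum of independent games is the XOR of the component values.
Combined value = 9 ⊕ 2 = 11.

11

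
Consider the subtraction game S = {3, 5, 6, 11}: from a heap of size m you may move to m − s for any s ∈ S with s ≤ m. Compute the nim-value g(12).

1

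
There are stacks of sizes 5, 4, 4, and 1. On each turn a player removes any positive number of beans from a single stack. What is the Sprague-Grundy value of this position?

4

Compute the nim-sum pairwise:
5 ^ 4 = 1
1 ^ 4 = 5
5 ^ 1 = 4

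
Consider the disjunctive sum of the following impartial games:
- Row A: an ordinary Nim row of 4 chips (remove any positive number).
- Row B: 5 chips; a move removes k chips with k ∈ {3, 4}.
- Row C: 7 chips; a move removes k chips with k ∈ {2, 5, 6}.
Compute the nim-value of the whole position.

6

Row A is a plain Nim row of size 4, so its Grundy value is 4.
Grundy values for row B (subtraction set {3, 4}):
g(0) = mex{} = 0
g(1) = mex{} = 0
g(2) = mex{} = 0
g(3) = mex{0} = 1
g(4) = mex{0} = 1
g(5) = mex{0} = 1
So g(5) = 1.
Build the Grundy sequence for row C with g(k) = mex{g(k−s) : s ∈ {2, 5, 6}, s ≤ k}:
k:     0  1  2  3  4  5  6  7
g(k):  0  0  1  1  0  2  1  3
So g(7) = 3.
The value of a disjunctive sum is the nim-sum of the parts.
Combined value = 4 ⊕ 1 ⊕ 3 = 6.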